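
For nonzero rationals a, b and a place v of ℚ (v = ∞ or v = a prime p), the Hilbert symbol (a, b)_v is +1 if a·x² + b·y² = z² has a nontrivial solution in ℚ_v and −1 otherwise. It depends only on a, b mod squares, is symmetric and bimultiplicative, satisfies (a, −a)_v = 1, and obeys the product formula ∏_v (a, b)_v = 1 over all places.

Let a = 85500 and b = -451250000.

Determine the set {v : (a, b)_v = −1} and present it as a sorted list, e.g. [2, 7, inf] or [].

Mod squares: a ≡ 95, b ≡ -5. Check v ∈ {∞, 2, 3, 5, 19}.
v=2: v_2(a)=2, v_2(b)=4; units ≡ 7, 3 (mod 8); ε·ε+αω+βω = 1·1+2·1+4·0 ≡ 1  ⇒  (a,b)_2 = -1.
v=3: a=3^2·(≡2), b=3^0·(≡1) mod 3; (2|3)=-1, (1|3)=+1; (−1)^{2·0·1}·(-1)^0·(+1)^2 = +1.
v=5: a=5^3·(≡4), b=5^7·(≡4) mod 5; (4|5)=+1, (4|5)=+1; (−1)^{3·7·2}·(+1)^7·(+1)^3 = +1.
v=∞: 95 > 0 and -5 < 0  ⇒  (a,b)_∞ = +1.
v=19: a=19^1·(≡16), b=19^2·(≡10) mod 19; (16|19)=+1, (10|19)=-1; (−1)^{1·2·9}·(+1)^2·(-1)^1 = -1.
|Ram(95, -5)| = 2, even; anisotropic at {2, 19}.

[2, 19]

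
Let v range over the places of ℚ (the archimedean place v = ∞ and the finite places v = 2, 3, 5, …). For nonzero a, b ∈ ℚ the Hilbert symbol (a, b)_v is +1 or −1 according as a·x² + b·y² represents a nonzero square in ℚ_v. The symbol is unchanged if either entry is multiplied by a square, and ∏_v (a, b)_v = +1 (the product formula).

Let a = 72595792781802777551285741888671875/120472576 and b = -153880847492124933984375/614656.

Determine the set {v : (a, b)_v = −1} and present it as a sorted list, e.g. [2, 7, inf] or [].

Mod squares: a ≡ 1111715, b ≡ -31. Check v ∈ {∞, 2, 3, 5, 7, 11, 13, 17, 29, 31, 41}.
v=5: a=5^9·(≡2), b=5^8·(≡4) mod 5; (2|5)=-1, (4|5)=+1; (−1)^{9·8·2}·(-1)^8·(+1)^9 = +1.
v=41: a=41^3·(≡27), b=41^2·(≡40) mod 41; (27|41)=-1, (40|41)=+1; (−1)^{3·2·20}·(-1)^2·(+1)^3 = +1.
v=∞: 1111715 > 0 and -31 < 0  ⇒  (a,b)_∞ = +1.
v=7: a=7^-6·(≡6), b=7^-4·(≡4) mod 7; (6|7)=-1, (4|7)=+1; (−1)^{-6·-4·3}·(-1)^-4·(+1)^-6 = +1.
v=29: a=29^3·(≡10), b=29^2·(≡27) mod 29; (10|29)=-1, (27|29)=-1; (−1)^{3·2·14}·(-1)^2·(-1)^3 = -1.
v=11: a=11^3·(≡7), b=11^2·(≡10) mod 11; (7|11)=-1, (10|11)=-1; (−1)^{3·2·5}·(-1)^2·(-1)^3 = -1.
v=31: a=31^2·(≡27), b=31^1·(≡11) mod 31; (27|31)=-1, (11|31)=-1; (−1)^{2·1·15}·(-1)^1·(-1)^2 = -1.
v=2: v_2(a)=-10, v_2(b)=-8; units ≡ 3, 1 (mod 8); ε·ε+αω+βω = 1·0+-10·0+-8·1 ≡ 0  ⇒  (a,b)_2 = +1.
v=17: a=17^3·(≡4), b=17^2·(≡12) mod 17; (4|17)=+1, (12|17)=-1; (−1)^{3·2·8}·(+1)^2·(-1)^3 = -1.
v=3: a=3^6·(≡2), b=3^2·(≡2) mod 3; (2|3)=-1, (2|3)=-1; (−1)^{6·2·1}·(-1)^2·(-1)^6 = +1.
v=13: a=13^6·(≡6), b=13^4·(≡7) mod 13; (6|13)=-1, (7|13)=-1; (−1)^{6·4·6}·(-1)^4·(-1)^6 = +1.
(1111715, -31 / ℚ) ramifies at {11, 17, 29, 31}: a division algebra.

[11, 17, 29, 31]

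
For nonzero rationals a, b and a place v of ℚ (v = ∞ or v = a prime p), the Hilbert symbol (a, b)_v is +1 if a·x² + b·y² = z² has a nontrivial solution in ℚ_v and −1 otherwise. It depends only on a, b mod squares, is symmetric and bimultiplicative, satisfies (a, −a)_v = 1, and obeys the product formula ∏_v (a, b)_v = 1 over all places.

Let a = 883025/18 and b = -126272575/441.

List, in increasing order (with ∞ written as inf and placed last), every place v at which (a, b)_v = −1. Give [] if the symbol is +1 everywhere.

(a, b) ≡ (418, -247) mod (ℚ^×)²; places V = {2, 3, 5, 7, 11, 13, 19, ∞}.
(a,b)_3: α=-2, u≡1; β=-2, v≡2 (mod 3); (1|3)=+1, (2|3)=-1; sign (−1)^0·+1^-2·-1^-2 = +1.
(a,b)_∞: sgn(418)=+, sgn(-247)=−, so +1.
(a,b)_7: α=0, u≡6; β=-2, v≡6 (mod 7); (6|7)=-1, (6|7)=-1; sign (−1)^0·-1^-2·-1^0 = +1.
(a,b)_19: α=1, u≡18; β=1, v≡7 (mod 19); (18|19)=-1, (7|19)=+1; sign (−1)^1·-1^1·+1^1 = +1.
(a,b)_5: α=2, u≡2; β=2, v≡2 (mod 5); (2|5)=-1, (2|5)=-1; sign (−1)^0·-1^2·-1^2 = +1.
(a,b)_11: α=1, u≡9; β=2, v≡6 (mod 11); (9|11)=+1, (6|11)=-1; sign (−1)^0·+1^2·-1^1 = -1.
(a,b)_2: α=-1, β=0; u≡1, v≡1 (mod 8); ε(u)ε(v)=0·0, αω(v)=-1·0, βω(u)=0·0; sum ≡ 0  ⇒  +1.
(a,b)_13: α=2, u≡5; β=3, v≡2 (mod 13); (5|13)=-1, (2|13)=-1; sign (−1)^0·-1^3·-1^2 = -1.
(418, -247 / ℚ) ramifies at {11, 13}: a division algebra.

[11, 13]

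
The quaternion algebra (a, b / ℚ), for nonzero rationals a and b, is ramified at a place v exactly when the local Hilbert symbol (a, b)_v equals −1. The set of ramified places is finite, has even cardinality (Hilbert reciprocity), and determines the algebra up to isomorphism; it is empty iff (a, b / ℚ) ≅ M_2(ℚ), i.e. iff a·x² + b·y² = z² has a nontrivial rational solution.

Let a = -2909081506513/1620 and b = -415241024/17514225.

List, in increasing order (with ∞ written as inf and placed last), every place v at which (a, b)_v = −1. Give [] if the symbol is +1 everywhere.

Mod squares: a ≡ -303485, b ≡ -29. Check v ∈ {∞, 2, 3, 5, 7, 11, 13, 23, 29, 31, 43}.
v=43: a=43^2·(≡17), b=43^2·(≡31) mod 43; (17|43)=+1, (31|43)=+1; (−1)^{2·2·21}·(+1)^2·(+1)^2 = +1.
v=13: a=13^1·(≡4), b=13^0·(≡10) mod 13; (4|13)=+1, (10|13)=+1; (−1)^{1·0·6}·(+1)^0·(+1)^1 = +1.
v=31: a=31^0·(≡28), b=31^-2·(≡18) mod 31; (28|31)=+1, (18|31)=+1; (−1)^{0·-2·15}·(+1)^-2·(+1)^0 = +1.
v=7: a=7^3·(≡5), b=7^0·(≡5) mod 7; (5|7)=-1, (5|7)=-1; (−1)^{3·0·3}·(-1)^0·(-1)^3 = -1.
v=∞: -303485 < 0 and -29 < 0  ⇒  (a,b)_∞ = -1.
v=2: v_2(a)=-2, v_2(b)=6; units ≡ 3, 3 (mod 8); ε·ε+αω+βω = 1·1+-2·1+6·1 ≡ 1  ⇒  (a,b)_2 = -1.
v=23: a=23^3·(≡7), b=23^0·(≡10) mod 23; (7|23)=-1, (10|23)=-1; (−1)^{3·0·11}·(-1)^0·(-1)^3 = -1.
v=3: a=3^-4·(≡1), b=3^-6·(≡1) mod 3; (1|3)=+1, (1|3)=+1; (−1)^{-4·-6·1}·(+1)^-6·(+1)^-4 = +1.
v=29: a=29^1·(≡22), b=29^1·(≡23) mod 29; (22|29)=+1, (23|29)=+1; (−1)^{1·1·14}·(+1)^1·(+1)^1 = +1.
v=11: a=11^0·(≡9), b=11^2·(≡1) mod 11; (9|11)=+1, (1|11)=+1; (−1)^{0·2·5}·(+1)^2·(+1)^0 = +1.
v=5: a=5^-1·(≡3), b=5^-2·(≡4) mod 5; (3|5)=-1, (4|5)=+1; (−1)^{-1·-2·2}·(-1)^-2·(+1)^-1 = +1.
|Ram(-303485, -29)| = 4, even; anisotropic at {2, 7, 23, ∞}.

[2, 7, 23, inf]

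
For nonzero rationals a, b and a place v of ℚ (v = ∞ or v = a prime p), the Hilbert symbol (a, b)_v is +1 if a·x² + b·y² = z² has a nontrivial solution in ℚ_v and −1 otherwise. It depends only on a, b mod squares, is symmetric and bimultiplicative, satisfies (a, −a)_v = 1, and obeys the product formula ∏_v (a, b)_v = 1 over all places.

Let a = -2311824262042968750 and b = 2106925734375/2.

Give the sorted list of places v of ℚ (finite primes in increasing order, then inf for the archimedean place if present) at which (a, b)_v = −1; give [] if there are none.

Mod squares: a ≡ -6270, b ≡ 14. Check v ∈ {∞, 2, 3, 5, 7, 11, 19}.
v=5: a=5^9·(≡4), b=5^6·(≡1) mod 5; (4|5)=+1, (1|5)=+1; (−1)^{9·6·2}·(+1)^6·(+1)^9 = +1.
v=19: a=19^3·(≡2), b=19^2·(≡2) mod 19; (2|19)=-1, (2|19)=-1; (−1)^{3·2·9}·(-1)^2·(-1)^3 = -1.
v=3: a=3^3·(≡1), b=3^2·(≡2) mod 3; (1|3)=+1, (2|3)=-1; (−1)^{3·2·1}·(+1)^2·(-1)^3 = -1.
v=7: a=7^4·(≡2), b=7^3·(≡1) mod 7; (2|7)=+1, (1|7)=+1; (−1)^{4·3·3}·(+1)^3·(+1)^4 = +1.
v=2: v_2(a)=1, v_2(b)=-1; units ≡ 1, 7 (mod 8); ε·ε+αω+βω = 0·1+1·0+-1·0 ≡ 0  ⇒  (a,b)_2 = +1.
v=11: a=11^3·(≡8), b=11^2·(≡9) mod 11; (8|11)=-1, (9|11)=+1; (−1)^{3·2·5}·(-1)^2·(+1)^3 = +1.
v=∞: -6270 < 0 and 14 > 0  ⇒  (a,b)_∞ = +1.
Ram(-6270, 14) = {3, 19}; no ℚ_3-point on the conic.

[3, 19]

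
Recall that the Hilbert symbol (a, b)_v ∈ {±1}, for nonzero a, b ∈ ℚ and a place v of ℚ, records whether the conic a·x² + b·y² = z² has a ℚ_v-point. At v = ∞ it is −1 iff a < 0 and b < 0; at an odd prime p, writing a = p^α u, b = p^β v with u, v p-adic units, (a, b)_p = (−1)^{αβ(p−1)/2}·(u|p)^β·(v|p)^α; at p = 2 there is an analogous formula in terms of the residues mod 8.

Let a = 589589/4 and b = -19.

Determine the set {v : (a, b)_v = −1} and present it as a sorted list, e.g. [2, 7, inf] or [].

[13, 31]

(a, b) ≡ (589589, -19) mod (ℚ^×)²; places V = {2, 7, 11, 13, 19, 31, ∞}.
(a,b)_13: α=1, u≡12; β=0, v≡7 (mod 13); (12|13)=+1, (7|13)=-1; sign (−1)^0·+1^0·-1^1 = -1.
(a,b)_7: α=1, u≡6; β=0, v≡2 (mod 7); (6|7)=-1, (2|7)=+1; sign (−1)^0·-1^0·+1^1 = +1.
(a,b)_11: α=1, u≡10; β=0, v≡3 (mod 11); (10|11)=-1, (3|11)=+1; sign (−1)^0·-1^0·+1^1 = +1.
(a,b)_31: α=1, u≡4; β=0, v≡12 (mod 31); (4|31)=+1, (12|31)=-1; sign (−1)^0·+1^0·-1^1 = -1.
(a,b)_2: α=-2, β=0; u≡5, v≡5 (mod 8); ε(u)ε(v)=0·0, αω(v)=-2·1, βω(u)=0·1; sum ≡ 0  ⇒  +1.
(a,b)_19: α=1, u≡1; β=1, v≡18 (mod 19); (1|19)=+1, (18|19)=-1; sign (−1)^1·+1^1·-1^1 = +1.
(a,b)_∞: sgn(589589)=+, sgn(-19)=−, so +1.
Ram(589589, -19) = {13, 31}; no ℚ_13-point on the conic.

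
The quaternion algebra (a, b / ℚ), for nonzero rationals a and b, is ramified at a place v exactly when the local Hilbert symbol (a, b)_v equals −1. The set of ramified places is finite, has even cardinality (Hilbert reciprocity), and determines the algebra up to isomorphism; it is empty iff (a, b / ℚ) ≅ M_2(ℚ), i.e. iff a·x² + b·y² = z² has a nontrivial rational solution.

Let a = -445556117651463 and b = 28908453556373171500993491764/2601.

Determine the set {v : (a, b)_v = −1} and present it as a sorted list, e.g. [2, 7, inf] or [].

[7, 41, 43, 53]

(a, b) ≡ (-649727, 12341) mod (ℚ^×)²; places V = {2, 3, 7, 13, 17, 23, 29, 41, 43, 53, ∞}.
(a,b)_13: α=1, u≡7; β=4, v≡12 (mod 13); (7|13)=-1, (12|13)=+1; sign (−1)^0·-1^4·+1^1 = +1.
(a,b)_41: α=1, u≡10; β=3, v≡28 (mod 41); (10|41)=+1, (28|41)=-1; sign (−1)^0·+1^3·-1^1 = -1.
(a,b)_2: α=0, β=2; u≡1, v≡5 (mod 8); ε(u)ε(v)=0·0, αω(v)=0·1, βω(u)=2·0; sum ≡ 0  ⇒  +1.
(a,b)_7: α=2, u≡5; β=5, v≡6 (mod 7); (5|7)=-1, (6|7)=-1; sign (−1)^0·-1^5·-1^2 = -1.
(a,b)_29: α=2, u≡27; β=0, v≡1 (mod 29); (27|29)=-1, (1|29)=+1; sign (−1)^0·-1^0·+1^2 = +1.
(a,b)_3: α=2, u≡1; β=-2, v≡2 (mod 3); (1|3)=+1, (2|3)=-1; sign (−1)^0·+1^-2·-1^2 = +1.
(a,b)_∞: sgn(-649727)=−, sgn(12341)=+, so +1.
(a,b)_23: α=1, u≡6; β=2, v≡9 (mod 23); (6|23)=+1, (9|23)=+1; sign (−1)^0·+1^2·+1^1 = +1.
(a,b)_43: α=2, u≡18; β=5, v≡12 (mod 43); (18|43)=-1, (12|43)=-1; sign (−1)^0·-1^5·-1^2 = -1.
(a,b)_17: α=0, u≡8; β=-2, v≡15 (mod 17); (8|17)=+1, (15|17)=+1; sign (−1)^0·+1^-2·+1^0 = +1.
(a,b)_53: α=1, u≡24; β=2, v≡48 (mod 53); (24|53)=+1, (48|53)=-1; sign (−1)^0·+1^2·-1^1 = -1.
(-649727, 12341 / ℚ) ramifies at {7, 41, 43, 53}: a division algebra.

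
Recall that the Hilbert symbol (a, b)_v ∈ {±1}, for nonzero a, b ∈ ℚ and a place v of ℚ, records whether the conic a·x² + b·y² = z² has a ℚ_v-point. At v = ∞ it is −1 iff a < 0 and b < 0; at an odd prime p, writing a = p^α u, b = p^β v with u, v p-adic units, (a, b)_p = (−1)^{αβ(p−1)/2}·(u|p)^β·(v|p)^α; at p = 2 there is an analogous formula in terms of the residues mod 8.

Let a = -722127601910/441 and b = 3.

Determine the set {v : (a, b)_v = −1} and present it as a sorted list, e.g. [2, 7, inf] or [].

[2, 5, 17, 19]

Mod squares: a ≡ -41990, b ≡ 3. Check v ∈ {∞, 2, 3, 5, 7, 11, 13, 17, 19, 29}.
v=7: a=7^-2·(≡3), b=7^0·(≡3) mod 7; (3|7)=-1, (3|7)=-1; (−1)^{-2·0·3}·(-1)^0·(-1)^-2 = +1.
v=∞: -41990 < 0 and 3 > 0  ⇒  (a,b)_∞ = +1.
v=5: a=5^1·(≡3), b=5^0·(≡3) mod 5; (3|5)=-1, (3|5)=-1; (−1)^{1·0·2}·(-1)^0·(-1)^1 = -1.
v=29: a=29^2·(≡11), b=29^0·(≡3) mod 29; (11|29)=-1, (3|29)=-1; (−1)^{2·0·14}·(-1)^0·(-1)^2 = +1.
v=17: a=17^1·(≡5), b=17^0·(≡3) mod 17; (5|17)=-1, (3|17)=-1; (−1)^{1·0·8}·(-1)^0·(-1)^1 = -1.
v=11: a=11^2·(≡6), b=11^0·(≡3) mod 11; (6|11)=-1, (3|11)=+1; (−1)^{2·0·5}·(-1)^0·(+1)^2 = +1.
v=3: a=3^-2·(≡1), b=3^1·(≡1) mod 3; (1|3)=+1, (1|3)=+1; (−1)^{-2·1·1}·(+1)^1·(+1)^-2 = +1.
v=19: a=19^1·(≡10), b=19^0·(≡3) mod 19; (10|19)=-1, (3|19)=-1; (−1)^{1·0·9}·(-1)^0·(-1)^1 = -1.
v=13: a=13^3·(≡8), b=13^0·(≡3) mod 13; (8|13)=-1, (3|13)=+1; (−1)^{3·0·6}·(-1)^0·(+1)^3 = +1.
v=2: v_2(a)=1, v_2(b)=0; units ≡ 5, 3 (mod 8); ε·ε+αω+βω = 0·1+1·1+0·1 ≡ 1  ⇒  (a,b)_2 = -1.
(-41990, 3 / ℚ) ramifies at {2, 5, 17, 19}: a division algebra.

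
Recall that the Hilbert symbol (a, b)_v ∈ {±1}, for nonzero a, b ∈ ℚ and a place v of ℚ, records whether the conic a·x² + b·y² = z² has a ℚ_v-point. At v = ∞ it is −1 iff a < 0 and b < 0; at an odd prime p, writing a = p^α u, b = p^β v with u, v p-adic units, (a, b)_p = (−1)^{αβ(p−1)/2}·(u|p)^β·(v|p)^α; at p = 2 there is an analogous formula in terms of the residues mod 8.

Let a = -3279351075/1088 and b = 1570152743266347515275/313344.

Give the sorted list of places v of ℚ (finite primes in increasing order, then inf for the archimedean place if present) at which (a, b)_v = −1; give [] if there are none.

Mod squares: a ≡ -51051, b ≡ 3094. Check v ∈ {∞, 2, 3, 5, 7, 11, 13, 17, 19}.
v=5: a=5^2·(≡4), b=5^2·(≡4) mod 5; (4|5)=+1, (4|5)=+1; (−1)^{2·2·2}·(+1)^2·(+1)^2 = +1.
v=11: a=11^3·(≡1), b=11^6·(≡5) mod 11; (1|11)=+1, (5|11)=+1; (−1)^{3·6·5}·(+1)^6·(+1)^3 = +1.
v=17: a=17^-1·(≡6), b=17^-1·(≡14) mod 17; (6|17)=-1, (14|17)=-1; (−1)^{-1·-1·8}·(-1)^-1·(-1)^-1 = +1.
v=∞: -51051 < 0 and 3094 > 0  ⇒  (a,b)_∞ = +1.
v=3: a=3^1·(≡2), b=3^-2·(≡1) mod 3; (2|3)=-1, (1|3)=+1; (−1)^{1·-2·1}·(-1)^-2·(+1)^1 = +1.
v=19: a=19^2·(≡3), b=19^6·(≡1) mod 19; (3|19)=-1, (1|19)=+1; (−1)^{2·6·9}·(-1)^6·(+1)^2 = +1.
v=7: a=7^1·(≡2), b=7^3·(≡1) mod 7; (2|7)=+1, (1|7)=+1; (−1)^{1·3·3}·(+1)^3·(+1)^1 = -1.
v=13: a=13^1·(≡4), b=13^3·(≡12) mod 13; (4|13)=+1, (12|13)=+1; (−1)^{1·3·6}·(+1)^3·(+1)^1 = +1.
v=2: v_2(a)=-6, v_2(b)=-11; units ≡ 5, 3 (mod 8); ε·ε+αω+βω = 0·1+-6·1+-11·1 ≡ 1  ⇒  (a,b)_2 = -1.
(-51051, 3094 / ℚ) ramifies at {2, 7}: a division algebra.

[2, 7]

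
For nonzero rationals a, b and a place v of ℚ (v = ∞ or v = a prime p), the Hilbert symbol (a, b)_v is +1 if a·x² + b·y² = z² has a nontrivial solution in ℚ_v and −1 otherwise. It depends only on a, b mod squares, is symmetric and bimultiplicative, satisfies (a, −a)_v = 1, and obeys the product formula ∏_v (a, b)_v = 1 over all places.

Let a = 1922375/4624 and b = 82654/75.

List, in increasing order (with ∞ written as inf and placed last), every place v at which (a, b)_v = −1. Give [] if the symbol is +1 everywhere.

[3, 5]

Mod squares: a ≡ 455, b ≡ 858. Check v ∈ {∞, 2, 3, 5, 7, 11, 13, 17}.
v=2: v_2(a)=-4, v_2(b)=1; units ≡ 7, 5 (mod 8); ε·ε+αω+βω = 1·0+-4·1+1·0 ≡ 0  ⇒  (a,b)_2 = +1.
v=7: a=7^1·(≡2), b=7^0·(≡1) mod 7; (2|7)=+1, (1|7)=+1; (−1)^{1·0·3}·(+1)^0·(+1)^1 = +1.
v=11: a=11^0·(≡1), b=11^1·(≡5) mod 11; (1|11)=+1, (5|11)=+1; (−1)^{0·1·5}·(+1)^1·(+1)^0 = +1.
v=5: a=5^3·(≡1), b=5^-2·(≡3) mod 5; (1|5)=+1, (3|5)=-1; (−1)^{3·-2·2}·(+1)^-2·(-1)^3 = -1.
v=3: a=3^0·(≡2), b=3^-1·(≡1) mod 3; (2|3)=-1, (1|3)=+1; (−1)^{0·-1·1}·(-1)^-1·(+1)^0 = -1.
v=17: a=17^-2·(≡2), b=17^2·(≡2) mod 17; (2|17)=+1, (2|17)=+1; (−1)^{-2·2·8}·(+1)^2·(+1)^-2 = +1.
v=∞: 455 > 0 and 858 > 0  ⇒  (a,b)_∞ = +1.
v=13: a=13^3·(≡12), b=13^1·(≡4) mod 13; (12|13)=+1, (4|13)=+1; (−1)^{3·1·6}·(+1)^1·(+1)^3 = +1.
(455, 858 / ℚ) ramifies at {3, 5}: a division algebra.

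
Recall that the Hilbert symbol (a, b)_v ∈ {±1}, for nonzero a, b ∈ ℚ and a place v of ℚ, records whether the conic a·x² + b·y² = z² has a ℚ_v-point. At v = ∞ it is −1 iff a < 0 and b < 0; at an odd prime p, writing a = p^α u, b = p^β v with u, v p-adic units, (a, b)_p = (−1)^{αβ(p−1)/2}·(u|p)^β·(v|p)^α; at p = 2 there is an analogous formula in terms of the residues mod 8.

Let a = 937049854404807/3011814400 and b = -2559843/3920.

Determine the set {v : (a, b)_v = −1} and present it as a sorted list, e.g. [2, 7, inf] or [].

[5, 17]

(a, b) ≡ (143, -935) mod (ℚ^×)²; places V = {2, 3, 5, 7, 11, 13, 17, ∞}.
(a,b)_7: α=-6, u≡3; β=-2, v≡5 (mod 7); (3|7)=-1, (5|7)=-1; sign (−1)^0·-1^-2·-1^-6 = +1.
(a,b)_17: α=2, u≡14; β=1, v≡16 (mod 17); (14|17)=-1, (16|17)=+1; sign (−1)^0·-1^1·+1^2 = -1.
(a,b)_∞: sgn(143)=+, sgn(-935)=−, so +1.
(a,b)_11: α=3, u≡7; β=1, v≡9 (mod 11); (7|11)=-1, (9|11)=+1; sign (−1)^1·-1^1·+1^3 = +1.
(a,b)_3: α=8, u≡2; β=4, v≡1 (mod 3); (2|3)=-1, (1|3)=+1; sign (−1)^0·-1^4·+1^8 = +1.
(a,b)_2: α=-10, β=-4; u≡7, v≡1 (mod 8); ε(u)ε(v)=1·0, αω(v)=-10·0, βω(u)=-4·0; sum ≡ 0  ⇒  +1.
(a,b)_5: α=-2, u≡2; β=-1, v≡3 (mod 5); (2|5)=-1, (3|5)=-1; sign (−1)^0·-1^-1·-1^-2 = -1.
(a,b)_13: α=5, u≡7; β=2, v≡9 (mod 13); (7|13)=-1, (9|13)=+1; sign (−1)^0·-1^2·+1^5 = +1.
|Ram(143, -935)| = 2, even; anisotropic at {5, 17}.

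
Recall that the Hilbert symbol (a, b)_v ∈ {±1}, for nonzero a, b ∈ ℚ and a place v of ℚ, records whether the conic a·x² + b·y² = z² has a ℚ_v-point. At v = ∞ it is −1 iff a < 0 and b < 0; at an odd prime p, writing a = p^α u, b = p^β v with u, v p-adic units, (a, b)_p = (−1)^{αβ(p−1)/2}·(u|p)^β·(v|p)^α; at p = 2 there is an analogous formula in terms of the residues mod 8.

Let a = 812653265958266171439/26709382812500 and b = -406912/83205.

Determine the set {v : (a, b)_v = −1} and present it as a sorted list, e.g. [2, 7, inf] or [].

Mod squares: a ≡ 12155, b ≡ -110. Check v ∈ {∞, 2, 3, 5, 7, 11, 13, 17, 19, 41, 43}.
v=43: a=43^-4·(≡18), b=43^-2·(≡20) mod 43; (18|43)=-1, (20|43)=-1; (−1)^{-4·-2·21}·(-1)^-2·(-1)^-4 = +1.
v=13: a=13^1·(≡1), b=13^0·(≡8) mod 13; (1|13)=+1, (8|13)=-1; (−1)^{1·0·6}·(+1)^0·(-1)^1 = -1.
v=41: a=41^2·(≡7), b=41^0·(≡29) mod 41; (7|41)=-1, (29|41)=-1; (−1)^{2·0·20}·(-1)^0·(-1)^2 = +1.
v=7: a=7^4·(≡5), b=7^0·(≡4) mod 7; (5|7)=-1, (4|7)=+1; (−1)^{4·0·3}·(-1)^0·(+1)^4 = +1.
v=5: a=5^-9·(≡1), b=5^-1·(≡3) mod 5; (1|5)=+1, (3|5)=-1; (−1)^{-9·-1·2}·(+1)^-1·(-1)^-9 = -1.
v=3: a=3^8·(≡2), b=3^-2·(≡1) mod 3; (2|3)=-1, (1|3)=+1; (−1)^{8·-2·1}·(-1)^-2·(+1)^8 = +1.
v=17: a=17^3·(≡2), b=17^2·(≡15) mod 17; (2|17)=+1, (15|17)=+1; (−1)^{3·2·8}·(+1)^2·(+1)^3 = +1.
v=∞: 12155 > 0 and -110 < 0  ⇒  (a,b)_∞ = +1.
v=19: a=19^2·(≡12), b=19^0·(≡17) mod 19; (12|19)=-1, (17|19)=+1; (−1)^{2·0·9}·(-1)^0·(+1)^2 = +1.
v=2: v_2(a)=-2, v_2(b)=7; units ≡ 3, 1 (mod 8); ε·ε+αω+βω = 1·0+-2·0+7·1 ≡ 1  ⇒  (a,b)_2 = -1.
v=11: a=11^3·(≡5), b=11^1·(≡1) mod 11; (5|11)=+1, (1|11)=+1; (−1)^{3·1·5}·(+1)^1·(+1)^3 = -1.
(12155, -110 / ℚ) ramifies at {2, 5, 11, 13}: a division algebra.

[2, 5, 11, 13]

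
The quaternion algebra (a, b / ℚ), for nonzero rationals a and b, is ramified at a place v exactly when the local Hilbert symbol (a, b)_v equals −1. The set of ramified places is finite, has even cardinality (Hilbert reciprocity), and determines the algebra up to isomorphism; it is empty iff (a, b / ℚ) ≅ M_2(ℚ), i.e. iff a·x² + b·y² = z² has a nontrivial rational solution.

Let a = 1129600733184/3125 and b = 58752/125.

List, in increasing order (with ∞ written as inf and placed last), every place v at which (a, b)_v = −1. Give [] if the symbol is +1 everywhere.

(a, b) ≡ (6545, 510) mod (ℚ^×)²; places V = {2, 3, 5, 7, 11, 17, ∞}.
(a,b)_7: α=1, u≡1; β=0, v≡6 (mod 7); (1|7)=+1, (6|7)=-1; sign (−1)^0·+1^0·-1^1 = -1.
(a,b)_5: α=-5, u≡4; β=-3, v≡2 (mod 5); (4|5)=+1, (2|5)=-1; sign (−1)^0·+1^-3·-1^-5 = -1.
(a,b)_3: α=6, u≡2; β=3, v≡2 (mod 3); (2|3)=-1, (2|3)=-1; sign (−1)^0·-1^3·-1^6 = -1.
(a,b)_11: α=1, u≡5; β=0, v≡3 (mod 11); (5|11)=+1, (3|11)=+1; sign (−1)^0·+1^0·+1^1 = +1.
(a,b)_17: α=3, u≡11; β=1, v≡15 (mod 17); (11|17)=-1, (15|17)=+1; sign (−1)^0·-1^1·+1^3 = -1.
(a,b)_∞: sgn(6545)=+, sgn(510)=+, so +1.
(a,b)_2: α=12, β=7; u≡1, v≡7 (mod 8); ε(u)ε(v)=0·1, αω(v)=12·0, βω(u)=7·0; sum ≡ 0  ⇒  +1.
|Ram(6545, 510)| = 4, even; anisotropic at {3, 5, 7, 17}.

[3, 5, 7, 17]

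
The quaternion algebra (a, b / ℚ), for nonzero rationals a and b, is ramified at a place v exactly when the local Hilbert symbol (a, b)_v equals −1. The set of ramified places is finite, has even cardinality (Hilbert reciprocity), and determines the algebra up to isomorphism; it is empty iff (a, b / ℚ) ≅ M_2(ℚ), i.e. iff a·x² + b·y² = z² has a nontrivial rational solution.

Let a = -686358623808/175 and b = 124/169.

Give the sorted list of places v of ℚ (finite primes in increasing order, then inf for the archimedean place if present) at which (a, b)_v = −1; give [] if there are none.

[7, 29]

(a, b) ≡ (-51359, 31) mod (ℚ^×)²; places V = {2, 3, 5, 7, 11, 13, 23, 29, 31, ∞}.
(a,b)_11: α=1, u≡8; β=0, v≡9 (mod 11); (8|11)=-1, (9|11)=+1; sign (−1)^0·-1^0·+1^1 = +1.
(a,b)_7: α=-1, u≡6; β=0, v≡5 (mod 7); (6|7)=-1, (5|7)=-1; sign (−1)^0·-1^0·-1^-1 = -1.
(a,b)_31: α=2, u≡2; β=1, v≡18 (mod 31); (2|31)=+1, (18|31)=+1; sign (−1)^0·+1^1·+1^2 = +1.
(a,b)_∞: sgn(-51359)=−, sgn(31)=+, so +1.
(a,b)_3: α=2, u≡1; β=0, v≡1 (mod 3); (1|3)=+1, (1|3)=+1; sign (−1)^0·+1^0·+1^2 = +1.
(a,b)_23: α=1, u≡21; β=0, v≡4 (mod 23); (21|23)=-1, (4|23)=+1; sign (−1)^0·-1^0·+1^1 = +1.
(a,b)_2: α=6, β=2; u≡1, v≡7 (mod 8); ε(u)ε(v)=0·1, αω(v)=6·0, βω(u)=2·0; sum ≡ 0  ⇒  +1.
(a,b)_5: α=-2, u≡1; β=0, v≡1 (mod 5); (1|5)=+1, (1|5)=+1; sign (−1)^0·+1^0·+1^-2 = +1.
(a,b)_13: α=2, u≡12; β=-2, v≡7 (mod 13); (12|13)=+1, (7|13)=-1; sign (−1)^0·+1^-2·-1^2 = +1.
(a,b)_29: α=1, u≡2; β=0, v≡10 (mod 29); (2|29)=-1, (10|29)=-1; sign (−1)^0·-1^0·-1^1 = -1.
(-51359, 31 / ℚ) ramifies at {7, 29}: a division algebra.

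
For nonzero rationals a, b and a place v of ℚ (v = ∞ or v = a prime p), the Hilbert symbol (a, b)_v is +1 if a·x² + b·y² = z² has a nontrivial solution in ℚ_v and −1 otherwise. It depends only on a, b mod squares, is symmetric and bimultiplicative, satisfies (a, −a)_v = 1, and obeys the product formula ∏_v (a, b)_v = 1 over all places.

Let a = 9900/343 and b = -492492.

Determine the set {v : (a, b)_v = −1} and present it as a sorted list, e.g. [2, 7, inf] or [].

[3, 7]

Mod squares: a ≡ 77, b ≡ -123123. Check v ∈ {∞, 2, 3, 5, 7, 11, 13, 41}.
v=3: a=3^2·(≡2), b=3^1·(≡2) mod 3; (2|3)=-1, (2|3)=-1; (−1)^{2·1·1}·(-1)^1·(-1)^2 = -1.
v=2: v_2(a)=2, v_2(b)=2; units ≡ 5, 5 (mod 8); ε·ε+αω+βω = 0·0+2·1+2·1 ≡ 0  ⇒  (a,b)_2 = +1.
v=5: a=5^2·(≡2), b=5^0·(≡3) mod 5; (2|5)=-1, (3|5)=-1; (−1)^{2·0·2}·(-1)^0·(-1)^2 = +1.
v=13: a=13^0·(≡4), b=13^1·(≡11) mod 13; (4|13)=+1, (11|13)=-1; (−1)^{0·1·6}·(+1)^1·(-1)^0 = +1.
v=11: a=11^1·(≡10), b=11^1·(≡9) mod 11; (10|11)=-1, (9|11)=+1; (−1)^{1·1·5}·(-1)^1·(+1)^1 = +1.
v=∞: 77 > 0 and -123123 < 0  ⇒  (a,b)_∞ = +1.
v=7: a=7^-3·(≡2), b=7^1·(≡1) mod 7; (2|7)=+1, (1|7)=+1; (−1)^{-3·1·3}·(+1)^1·(+1)^-3 = -1.
v=41: a=41^0·(≡4), b=41^1·(≡1) mod 41; (4|41)=+1, (1|41)=+1; (−1)^{0·1·20}·(+1)^1·(+1)^0 = +1.
Ram(77, -123123) = {3, 7}; no ℚ_3-point on the conic.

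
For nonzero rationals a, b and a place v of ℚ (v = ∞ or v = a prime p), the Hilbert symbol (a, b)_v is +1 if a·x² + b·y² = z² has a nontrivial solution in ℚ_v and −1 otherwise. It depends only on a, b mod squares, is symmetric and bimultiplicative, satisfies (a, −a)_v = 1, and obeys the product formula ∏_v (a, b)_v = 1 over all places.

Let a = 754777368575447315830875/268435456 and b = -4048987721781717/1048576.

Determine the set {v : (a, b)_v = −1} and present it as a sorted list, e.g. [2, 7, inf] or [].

[2, 5, 13, 17]

(a, b) ≡ (135915, -533) mod (ℚ^×)²; places V = {2, 3, 5, 11, 13, 17, 19, 41, ∞}.
(a,b)_11: α=2, u≡2; β=2, v≡7 (mod 11); (2|11)=-1, (7|11)=-1; sign (−1)^0·-1^2·-1^2 = +1.
(a,b)_5: α=3, u≡2; β=0, v≡3 (mod 5); (2|5)=-1, (3|5)=-1; sign (−1)^0·-1^0·-1^3 = -1.
(a,b)_17: α=9, u≡11; β=8, v≡6 (mod 17); (11|17)=-1, (6|17)=-1; sign (−1)^0·-1^8·-1^9 = -1.
(a,b)_3: α=7, u≡2; β=2, v≡1 (mod 3); (2|3)=-1, (1|3)=+1; sign (−1)^0·-1^2·+1^7 = +1.
(a,b)_41: α=1, u≡38; β=1, v≡13 (mod 41); (38|41)=-1, (13|41)=-1; sign (−1)^0·-1^1·-1^1 = +1.
(a,b)_19: α=2, u≡18; β=0, v≡15 (mod 19); (18|19)=-1, (15|19)=-1; sign (−1)^0·-1^0·-1^2 = +1.
(a,b)_∞: sgn(135915)=+, sgn(-533)=−, so +1.
(a,b)_2: α=-28, β=-20; u≡3, v≡3 (mod 8); ε(u)ε(v)=1·1, αω(v)=-28·1, βω(u)=-20·1; sum ≡ 1  ⇒  -1.
(a,b)_13: α=1, u≡10; β=1, v≡2 (mod 13); (10|13)=+1, (2|13)=-1; sign (−1)^0·+1^1·-1^1 = -1.
(135915, -533 / ℚ) ramifies at {2, 5, 13, 17}: a division algebra.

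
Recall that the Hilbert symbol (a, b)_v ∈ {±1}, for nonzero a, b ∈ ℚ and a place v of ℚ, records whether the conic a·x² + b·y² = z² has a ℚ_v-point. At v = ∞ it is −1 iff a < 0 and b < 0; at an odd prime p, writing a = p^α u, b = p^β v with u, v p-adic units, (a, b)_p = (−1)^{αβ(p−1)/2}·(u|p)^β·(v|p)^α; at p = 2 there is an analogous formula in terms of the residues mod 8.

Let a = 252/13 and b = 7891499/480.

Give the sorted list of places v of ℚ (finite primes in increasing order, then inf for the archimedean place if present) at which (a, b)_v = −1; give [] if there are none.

Mod squares: a ≡ 91, b ≡ 330. Check v ∈ {∞, 2, 3, 5, 7, 11, 13}.
v=3: a=3^2·(≡1), b=3^-1·(≡2) mod 3; (1|3)=+1, (2|3)=-1; (−1)^{2·-1·1}·(+1)^-1·(-1)^2 = +1.
v=2: v_2(a)=2, v_2(b)=-5; units ≡ 3, 5 (mod 8); ε·ε+αω+βω = 1·0+2·1+-5·1 ≡ 1  ⇒  (a,b)_2 = -1.
v=∞: 91 > 0 and 330 > 0  ⇒  (a,b)_∞ = +1.
v=7: a=7^1·(≡6), b=7^2·(≡4) mod 7; (6|7)=-1, (4|7)=+1; (−1)^{1·2·3}·(-1)^2·(+1)^1 = +1.
v=5: a=5^0·(≡4), b=5^-1·(≡4) mod 5; (4|5)=+1, (4|5)=+1; (−1)^{0·-1·2}·(+1)^-1·(+1)^0 = +1.
v=13: a=13^-1·(≡5), b=13^0·(≡8) mod 13; (5|13)=-1, (8|13)=-1; (−1)^{-1·0·6}·(-1)^0·(-1)^-1 = -1.
v=11: a=11^0·(≡5), b=11^5·(≡7) mod 11; (5|11)=+1, (7|11)=-1; (−1)^{0·5·5}·(+1)^5·(-1)^0 = +1.
(91, 330 / ℚ) ramifies at {2, 13}: a division algebra.

[2, 13]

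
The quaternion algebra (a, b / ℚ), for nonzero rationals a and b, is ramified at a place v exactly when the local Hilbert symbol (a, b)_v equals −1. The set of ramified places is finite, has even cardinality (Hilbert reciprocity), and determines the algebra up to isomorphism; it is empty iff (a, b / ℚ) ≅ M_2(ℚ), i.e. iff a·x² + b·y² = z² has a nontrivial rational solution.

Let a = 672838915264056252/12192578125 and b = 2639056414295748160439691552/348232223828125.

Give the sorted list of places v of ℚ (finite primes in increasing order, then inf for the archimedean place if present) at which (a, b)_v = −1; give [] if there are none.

[2, 13]

(a, b) ≡ (9139, 420394) mod (ℚ^×)²; places V = {2, 3, 5, 7, 13, 19, 23, 37, ∞}.
(a,b)_7: α=-4, u≡4; β=-4, v≡2 (mod 7); (4|7)=+1, (2|7)=+1; sign (−1)^0·+1^-4·+1^-4 = +1.
(a,b)_37: α=1, u≡30; β=1, v≡11 (mod 37); (30|37)=+1, (11|37)=+1; sign (−1)^0·+1^1·+1^1 = +1.
(a,b)_2: α=2, β=5; u≡3, v≡5 (mod 8); ε(u)ε(v)=1·0, αω(v)=2·1, βω(u)=5·1; sum ≡ 1  ⇒  -1.
(a,b)_3: α=8, u≡1; β=18, v≡1 (mod 3); (1|3)=+1, (1|3)=+1; sign (−1)^0·+1^18·+1^8 = +1.
(a,b)_∞: sgn(9139)=+, sgn(420394)=+, so +1.
(a,b)_13: α=-1, u≡4; β=-5, v≡6 (mod 13); (4|13)=+1, (6|13)=-1; sign (−1)^0·+1^-5·-1^-1 = -1.
(a,b)_23: α=4, u≡12; β=5, v≡8 (mod 23); (12|23)=+1, (8|23)=+1; sign (−1)^0·+1^5·+1^4 = +1.
(a,b)_19: α=5, u≡4; β=7, v≡18 (mod 19); (4|19)=+1, (18|19)=-1; sign (−1)^1·+1^7·-1^5 = +1.
(a,b)_5: α=-8, u≡4; β=-8, v≡4 (mod 5); (4|5)=+1, (4|5)=+1; sign (−1)^0·+1^-8·+1^-8 = +1.
|Ram(9139, 420394)| = 2, even; anisotropic at {2, 13}.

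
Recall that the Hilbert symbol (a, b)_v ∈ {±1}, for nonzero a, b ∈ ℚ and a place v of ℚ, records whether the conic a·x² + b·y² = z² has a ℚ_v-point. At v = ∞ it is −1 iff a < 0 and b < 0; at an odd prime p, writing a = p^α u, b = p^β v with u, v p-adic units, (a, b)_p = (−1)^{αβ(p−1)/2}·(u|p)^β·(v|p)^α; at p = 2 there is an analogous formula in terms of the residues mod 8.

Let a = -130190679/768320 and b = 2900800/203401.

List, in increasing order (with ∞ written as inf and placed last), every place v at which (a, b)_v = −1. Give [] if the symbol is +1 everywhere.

[5, 37]

Mod squares: a ≡ -555, b ≡ 37. Check v ∈ {∞, 2, 3, 5, 7, 11, 19, 37, 41}.
v=5: a=5^-1·(≡4), b=5^2·(≡2) mod 5; (4|5)=+1, (2|5)=-1; (−1)^{-1·2·2}·(+1)^2·(-1)^-1 = -1.
v=37: a=37^1·(≡17), b=37^1·(≡9) mod 37; (17|37)=-1, (9|37)=+1; (−1)^{1·1·18}·(-1)^1·(+1)^1 = -1.
v=2: v_2(a)=-6, v_2(b)=6; units ≡ 5, 5 (mod 8); ε·ε+αω+βω = 0·0+-6·1+6·1 ≡ 0  ⇒  (a,b)_2 = +1.
v=7: a=7^-4·(≡5), b=7^2·(≡4) mod 7; (5|7)=-1, (4|7)=+1; (−1)^{-4·2·3}·(-1)^2·(+1)^-4 = +1.
v=3: a=3^3·(≡1), b=3^0·(≡1) mod 3; (1|3)=+1, (1|3)=+1; (−1)^{3·0·1}·(+1)^0·(+1)^3 = +1.
v=19: a=19^4·(≡15), b=19^0·(≡18) mod 19; (15|19)=-1, (18|19)=-1; (−1)^{4·0·9}·(-1)^0·(-1)^4 = +1.
v=∞: -555 < 0 and 37 > 0  ⇒  (a,b)_∞ = +1.
v=11: a=11^0·(≡10), b=11^-2·(≡5) mod 11; (10|11)=-1, (5|11)=+1; (−1)^{0·-2·5}·(-1)^-2·(+1)^0 = +1.
v=41: a=41^0·(≡7), b=41^-2·(≡16) mod 41; (7|41)=-1, (16|41)=+1; (−1)^{0·-2·20}·(-1)^-2·(+1)^0 = +1.
|Ram(-555, 37)| = 2, even; anisotropic at {5, 37}.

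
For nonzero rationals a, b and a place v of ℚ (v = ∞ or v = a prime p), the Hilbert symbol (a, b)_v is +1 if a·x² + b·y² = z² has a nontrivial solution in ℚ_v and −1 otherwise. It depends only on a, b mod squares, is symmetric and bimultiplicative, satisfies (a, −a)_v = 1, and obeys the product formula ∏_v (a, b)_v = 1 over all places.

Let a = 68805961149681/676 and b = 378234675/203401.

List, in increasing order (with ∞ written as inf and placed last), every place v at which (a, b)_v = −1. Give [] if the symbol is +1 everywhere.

[19, 23]

Mod squares: a ≡ 215441, b ≡ 203. Check v ∈ {∞, 2, 3, 5, 7, 11, 13, 17, 19, 23, 29, 37, 41}.
v=3: a=3^2·(≡2), b=3^2·(≡2) mod 3; (2|3)=-1, (2|3)=-1; (−1)^{2·2·1}·(-1)^2·(-1)^2 = +1.
v=37: a=37^2·(≡33), b=37^0·(≡24) mod 37; (33|37)=+1, (24|37)=-1; (−1)^{2·0·18}·(+1)^0·(-1)^2 = +1.
v=23: a=23^3·(≡9), b=23^0·(≡17) mod 23; (9|23)=+1, (17|23)=-1; (−1)^{3·0·11}·(+1)^0·(-1)^3 = -1.
v=2: v_2(a)=-2, v_2(b)=0; units ≡ 1, 3 (mod 8); ε·ε+αω+βω = 0·1+-2·1+0·0 ≡ 0  ⇒  (a,b)_2 = +1.
v=41: a=41^0·(≡3), b=41^-2·(≡21) mod 41; (3|41)=-1, (21|41)=+1; (−1)^{0·-2·20}·(-1)^-2·(+1)^0 = +1.
v=17: a=17^1·(≡2), b=17^0·(≡2) mod 17; (2|17)=+1, (2|17)=+1; (−1)^{1·0·8}·(+1)^0·(+1)^1 = +1.
v=7: a=7^2·(≡2), b=7^3·(≡4) mod 7; (2|7)=+1, (4|7)=+1; (−1)^{2·3·3}·(+1)^3·(+1)^2 = +1.
v=5: a=5^0·(≡1), b=5^2·(≡2) mod 5; (1|5)=+1, (2|5)=-1; (−1)^{0·2·2}·(+1)^2·(-1)^0 = +1.
v=11: a=11^0·(≡6), b=11^-2·(≡3) mod 11; (6|11)=-1, (3|11)=+1; (−1)^{0·-2·5}·(-1)^-2·(+1)^0 = +1.
v=∞: 215441 > 0 and 203 > 0  ⇒  (a,b)_∞ = +1.
v=19: a=19^1·(≡13), b=19^0·(≡10) mod 19; (13|19)=-1, (10|19)=-1; (−1)^{1·0·9}·(-1)^0·(-1)^1 = -1.
v=29: a=29^1·(≡24), b=29^1·(≡6) mod 29; (24|29)=+1, (6|29)=+1; (−1)^{1·1·14}·(+1)^1·(+1)^1 = +1.
v=13: a=13^-2·(≡7), b=13^2·(≡7) mod 13; (7|13)=-1, (7|13)=-1; (−1)^{-2·2·6}·(-1)^2·(-1)^-2 = +1.
Ram(215441, 203) = {19, 23}; no ℚ_19-point on the conic.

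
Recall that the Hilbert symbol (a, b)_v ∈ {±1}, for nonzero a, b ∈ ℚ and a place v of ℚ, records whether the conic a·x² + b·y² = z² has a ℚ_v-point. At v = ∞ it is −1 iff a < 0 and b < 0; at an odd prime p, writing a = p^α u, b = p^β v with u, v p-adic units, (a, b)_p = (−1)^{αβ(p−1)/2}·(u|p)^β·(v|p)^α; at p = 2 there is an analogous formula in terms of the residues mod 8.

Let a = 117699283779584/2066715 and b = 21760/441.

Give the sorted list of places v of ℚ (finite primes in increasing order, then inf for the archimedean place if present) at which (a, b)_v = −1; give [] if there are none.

Mod squares: a ≡ 239785, b ≡ 85. Check v ∈ {∞, 2, 3, 5, 7, 13, 17, 31}.
v=2: v_2(a)=34, v_2(b)=8; units ≡ 1, 5 (mod 8); ε·ε+αω+βω = 0·0+34·1+8·0 ≡ 0  ⇒  (a,b)_2 = +1.
v=13: a=13^1·(≡5), b=13^0·(≡2) mod 13; (5|13)=-1, (2|13)=-1; (−1)^{1·0·6}·(-1)^0·(-1)^1 = -1.
v=17: a=17^1·(≡6), b=17^1·(≡12) mod 17; (6|17)=-1, (12|17)=-1; (−1)^{1·1·8}·(-1)^1·(-1)^1 = +1.
v=7: a=7^-1·(≡4), b=7^-2·(≡2) mod 7; (4|7)=+1, (2|7)=+1; (−1)^{-1·-2·3}·(+1)^-2·(+1)^-1 = +1.
v=31: a=31^1·(≡18), b=31^0·(≡13) mod 31; (18|31)=+1, (13|31)=-1; (−1)^{1·0·15}·(+1)^0·(-1)^1 = -1.
v=3: a=3^-10·(≡1), b=3^-2·(≡1) mod 3; (1|3)=+1, (1|3)=+1; (−1)^{-10·-2·1}·(+1)^-2·(+1)^-10 = +1.
v=∞: 239785 > 0 and 85 > 0  ⇒  (a,b)_∞ = +1.
v=5: a=5^-1·(≡3), b=5^1·(≡2) mod 5; (3|5)=-1, (2|5)=-1; (−1)^{-1·1·2}·(-1)^1·(-1)^-1 = +1.
(239785, 85 / ℚ) ramifies at {13, 31}: a division algebra.

[13, 31]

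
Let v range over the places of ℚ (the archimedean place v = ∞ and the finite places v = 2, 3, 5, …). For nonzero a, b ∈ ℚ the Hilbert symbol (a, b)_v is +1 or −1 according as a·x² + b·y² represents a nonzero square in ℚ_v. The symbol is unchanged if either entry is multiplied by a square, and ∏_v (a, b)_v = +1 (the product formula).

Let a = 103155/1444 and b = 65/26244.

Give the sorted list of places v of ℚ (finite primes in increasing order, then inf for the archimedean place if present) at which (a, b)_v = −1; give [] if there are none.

(a, b) ≡ (195, 65) mod (ℚ^×)²; places V = {2, 3, 5, 13, 19, 23, ∞}.
(a,b)_13: α=1, u≡5; β=1, v≡7 (mod 13); (5|13)=-1, (7|13)=-1; sign (−1)^0·-1^1·-1^1 = +1.
(a,b)_5: α=1, u≡4; β=1, v≡2 (mod 5); (4|5)=+1, (2|5)=-1; sign (−1)^0·+1^1·-1^1 = -1.
(a,b)_23: α=2, u≡7; β=0, v≡19 (mod 23); (7|23)=-1, (19|23)=-1; sign (−1)^0·-1^0·-1^2 = +1.
(a,b)_19: α=-2, u≡1; β=0, v≡13 (mod 19); (1|19)=+1, (13|19)=-1; sign (−1)^0·+1^0·-1^-2 = +1.
(a,b)_∞: sgn(195)=+, sgn(65)=+, so +1.
(a,b)_3: α=1, u≡2; β=-8, v≡2 (mod 3); (2|3)=-1, (2|3)=-1; sign (−1)^0·-1^-8·-1^1 = -1.
(a,b)_2: α=-2, β=-2; u≡3, v≡1 (mod 8); ε(u)ε(v)=1·0, αω(v)=-2·0, βω(u)=-2·1; sum ≡ 0  ⇒  +1.
|Ram(195, 65)| = 2, even; anisotropic at {3, 5}.

[3, 5]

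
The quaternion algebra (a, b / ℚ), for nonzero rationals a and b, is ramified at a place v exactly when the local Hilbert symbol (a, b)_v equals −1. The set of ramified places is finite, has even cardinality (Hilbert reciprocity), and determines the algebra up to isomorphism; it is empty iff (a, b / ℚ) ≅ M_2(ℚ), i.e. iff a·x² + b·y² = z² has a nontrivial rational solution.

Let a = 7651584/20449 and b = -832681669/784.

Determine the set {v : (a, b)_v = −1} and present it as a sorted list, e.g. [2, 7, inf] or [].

Mod squares: a ≡ 41, b ≡ -589. Check v ∈ {∞, 2, 3, 7, 11, 13, 19, 29, 31, 41}.
v=∞: 41 > 0 and -589 < 0  ⇒  (a,b)_∞ = +1.
v=19: a=19^0·(≡15), b=19^1·(≡6) mod 19; (15|19)=-1, (6|19)=+1; (−1)^{0·1·9}·(-1)^1·(+1)^0 = -1.
v=31: a=31^0·(≡2), b=31^1·(≡27) mod 31; (2|31)=+1, (27|31)=-1; (−1)^{0·1·15}·(+1)^1·(-1)^0 = +1.
v=13: a=13^-2·(≡11), b=13^0·(≡3) mod 13; (11|13)=-1, (3|13)=+1; (−1)^{-2·0·6}·(-1)^0·(+1)^-2 = +1.
v=3: a=3^6·(≡2), b=3^0·(≡2) mod 3; (2|3)=-1, (2|3)=-1; (−1)^{6·0·1}·(-1)^0·(-1)^6 = +1.
v=2: v_2(a)=8, v_2(b)=-4; units ≡ 1, 3 (mod 8); ε·ε+αω+βω = 0·1+8·1+-4·0 ≡ 0  ⇒  (a,b)_2 = +1.
v=7: a=7^0·(≡5), b=7^-2·(≡3) mod 7; (5|7)=-1, (3|7)=-1; (−1)^{0·-2·3}·(-1)^-2·(-1)^0 = +1.
v=29: a=29^0·(≡27), b=29^2·(≡9) mod 29; (27|29)=-1, (9|29)=+1; (−1)^{0·2·14}·(-1)^2·(+1)^0 = +1.
v=41: a=41^1·(≡9), b=41^2·(≡19) mod 41; (9|41)=+1, (19|41)=-1; (−1)^{1·2·20}·(+1)^2·(-1)^1 = -1.
v=11: a=11^-2·(≡7), b=11^0·(≡9) mod 11; (7|11)=-1, (9|11)=+1; (−1)^{-2·0·5}·(-1)^0·(+1)^-2 = +1.
Ram(41, -589) = {19, 41}; no ℚ_19-point on the conic.

[19, 41]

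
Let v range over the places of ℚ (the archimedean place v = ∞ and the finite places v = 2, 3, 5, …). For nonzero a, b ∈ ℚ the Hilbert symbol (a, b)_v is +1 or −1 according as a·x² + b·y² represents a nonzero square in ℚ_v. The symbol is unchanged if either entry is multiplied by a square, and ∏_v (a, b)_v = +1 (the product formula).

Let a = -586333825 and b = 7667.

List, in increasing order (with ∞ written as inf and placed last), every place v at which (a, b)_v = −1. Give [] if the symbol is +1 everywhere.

[2, 19]

(a, b) ≡ (-23453353, 7667) mod (ℚ^×)²; places V = {2, 5, 7, 11, 17, 19, 23, 41, ∞}.
(a,b)_∞: sgn(-23453353)=−, sgn(7667)=+, so +1.
(a,b)_7: α=1, u≡4; β=0, v≡2 (mod 7); (4|7)=+1, (2|7)=+1; sign (−1)^0·+1^0·+1^1 = +1.
(a,b)_2: α=0, β=0; u≡7, v≡3 (mod 8); ε(u)ε(v)=1·1, αω(v)=0·1, βω(u)=0·0; sum ≡ 1  ⇒  -1.
(a,b)_19: α=1, u≡11; β=0, v≡10 (mod 19); (11|19)=+1, (10|19)=-1; sign (−1)^0·+1^0·-1^1 = -1.
(a,b)_17: α=1, u≡4; β=1, v≡9 (mod 17); (4|17)=+1, (9|17)=+1; sign (−1)^0·+1^1·+1^1 = +1.
(a,b)_23: α=1, u≡11; β=0, v≡8 (mod 23); (11|23)=-1, (8|23)=+1; sign (−1)^0·-1^0·+1^1 = +1.
(a,b)_41: α=1, u≡16; β=1, v≡23 (mod 41); (16|41)=+1, (23|41)=+1; sign (−1)^0·+1^1·+1^1 = +1.
(a,b)_5: α=2, u≡2; β=0, v≡2 (mod 5); (2|5)=-1, (2|5)=-1; sign (−1)^0·-1^0·-1^2 = +1.
(a,b)_11: α=1, u≡10; β=1, v≡4 (mod 11); (10|11)=-1, (4|11)=+1; sign (−1)^1·-1^1·+1^1 = +1.
|Ram(-23453353, 7667)| = 2, even; anisotropic at {2, 19}.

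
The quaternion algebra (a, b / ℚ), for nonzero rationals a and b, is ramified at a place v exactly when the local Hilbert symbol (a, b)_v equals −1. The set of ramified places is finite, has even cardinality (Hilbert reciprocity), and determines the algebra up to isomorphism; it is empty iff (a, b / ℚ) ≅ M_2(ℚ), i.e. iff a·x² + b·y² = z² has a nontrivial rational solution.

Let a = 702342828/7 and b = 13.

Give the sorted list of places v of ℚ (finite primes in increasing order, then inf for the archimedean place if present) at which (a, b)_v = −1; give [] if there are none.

(a, b) ≡ (1309, 13) mod (ℚ^×)²; places V = {2, 3, 7, 11, 13, 17, 19, ∞}.
(a,b)_11: α=1, u≡5; β=0, v≡2 (mod 11); (5|11)=+1, (2|11)=-1; sign (−1)^0·+1^0·-1^1 = -1.
(a,b)_7: α=-1, u≡5; β=0, v≡6 (mod 7); (5|7)=-1, (6|7)=-1; sign (−1)^0·-1^0·-1^-1 = -1.
(a,b)_17: α=3, u≡15; β=0, v≡13 (mod 17); (15|17)=+1, (13|17)=+1; sign (−1)^0·+1^0·+1^3 = +1.
(a,b)_13: α=0, u≡10; β=1, v≡1 (mod 13); (10|13)=+1, (1|13)=+1; sign (−1)^0·+1^1·+1^0 = +1.
(a,b)_19: α=2, u≡17; β=0, v≡13 (mod 19); (17|19)=+1, (13|19)=-1; sign (−1)^0·+1^0·-1^2 = +1.
(a,b)_∞: sgn(1309)=+, sgn(13)=+, so +1.
(a,b)_2: α=2, β=0; u≡5, v≡5 (mod 8); ε(u)ε(v)=0·0, αω(v)=2·1, βω(u)=0·1; sum ≡ 0  ⇒  +1.
(a,b)_3: α=2, u≡1; β=0, v≡1 (mod 3); (1|3)=+1, (1|3)=+1; sign (−1)^0·+1^0·+1^2 = +1.
|Ram(1309, 13)| = 2, even; anisotropic at {7, 11}.

[7, 11]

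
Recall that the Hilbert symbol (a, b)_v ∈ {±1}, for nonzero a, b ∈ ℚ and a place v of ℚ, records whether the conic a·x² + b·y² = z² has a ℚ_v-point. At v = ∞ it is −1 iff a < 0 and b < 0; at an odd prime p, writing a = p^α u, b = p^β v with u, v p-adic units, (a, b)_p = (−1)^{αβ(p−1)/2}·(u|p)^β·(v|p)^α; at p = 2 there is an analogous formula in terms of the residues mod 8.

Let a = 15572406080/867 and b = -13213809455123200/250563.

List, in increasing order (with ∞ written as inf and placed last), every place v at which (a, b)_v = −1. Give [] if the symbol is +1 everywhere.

Mod squares: a ≡ 729956535, b ≡ -3441. Check v ∈ {∞, 2, 3, 5, 7, 11, 17, 19, 29, 31, 37}.
v=37: a=37^1·(≡34), b=37^1·(≡13) mod 37; (34|37)=+1, (13|37)=-1; (−1)^{1·1·18}·(+1)^1·(-1)^1 = -1.
v=31: a=31^1·(≡7), b=31^1·(≡13) mod 31; (7|31)=+1, (13|31)=-1; (−1)^{1·1·15}·(+1)^1·(-1)^1 = +1.
v=∞: 729956535 > 0 and -3441 < 0  ⇒  (a,b)_∞ = +1.
v=17: a=17^-2·(≡6), b=17^-4·(≡5) mod 17; (6|17)=-1, (5|17)=-1; (−1)^{-2·-4·8}·(-1)^-4·(-1)^-2 = +1.
v=7: a=7^1·(≡2), b=7^2·(≡6) mod 7; (2|7)=+1, (6|7)=-1; (−1)^{1·2·3}·(+1)^2·(-1)^1 = -1.
v=11: a=11^1·(≡6), b=11^2·(≡6) mod 11; (6|11)=-1, (6|11)=-1; (−1)^{1·2·5}·(-1)^2·(-1)^1 = -1.
v=5: a=5^1·(≡3), b=5^2·(≡4) mod 5; (3|5)=-1, (4|5)=+1; (−1)^{1·2·2}·(-1)^2·(+1)^1 = +1.
v=29: a=29^1·(≡8), b=29^2·(≡21) mod 29; (8|29)=-1, (21|29)=-1; (−1)^{1·2·14}·(-1)^2·(-1)^1 = -1.
v=2: v_2(a)=6, v_2(b)=8; units ≡ 7, 7 (mod 8); ε·ε+αω+βω = 1·1+6·0+8·0 ≡ 1  ⇒  (a,b)_2 = -1.
v=3: a=3^-1·(≡2), b=3^-1·(≡2) mod 3; (2|3)=-1, (2|3)=-1; (−1)^{-1·-1·1}·(-1)^-1·(-1)^-1 = -1.
v=19: a=19^1·(≡11), b=19^2·(≡1) mod 19; (11|19)=+1, (1|19)=+1; (−1)^{1·2·9}·(+1)^2·(+1)^1 = +1.
Ram(729956535, -3441) = {2, 3, 7, 11, 29, 37}; no ℚ_2-point on the conic.

[2, 3, 7, 11, 29, 37]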